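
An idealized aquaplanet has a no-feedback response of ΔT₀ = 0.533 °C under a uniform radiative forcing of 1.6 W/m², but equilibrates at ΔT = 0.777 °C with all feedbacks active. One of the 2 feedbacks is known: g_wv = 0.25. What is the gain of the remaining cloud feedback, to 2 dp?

Amplification A = ΔT/ΔT₀ = 0.777/0.533 = 1.458.
Total gain g = 1 − 1/A = 1 − 1/1.458 = 0.3141.
The known gain is 0.25.
g_cld = 0.3141 − 0.25 = 0.06.

0.06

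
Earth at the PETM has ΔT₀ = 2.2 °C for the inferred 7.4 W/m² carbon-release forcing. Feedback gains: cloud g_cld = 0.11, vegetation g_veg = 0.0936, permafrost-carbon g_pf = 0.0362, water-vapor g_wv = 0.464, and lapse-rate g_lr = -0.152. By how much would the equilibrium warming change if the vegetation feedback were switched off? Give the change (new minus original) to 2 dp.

Original: g = 0.5518, ΔT = 2.2/(1−0.5518) = 4.9085 °C.
Without vegetation: g' = 0.4582, ΔT' = 2.2/(1−0.4582) = 4.0605 °C.
Change = 4.0605 − 4.9085 = -0.85 °C.

-0.85 °C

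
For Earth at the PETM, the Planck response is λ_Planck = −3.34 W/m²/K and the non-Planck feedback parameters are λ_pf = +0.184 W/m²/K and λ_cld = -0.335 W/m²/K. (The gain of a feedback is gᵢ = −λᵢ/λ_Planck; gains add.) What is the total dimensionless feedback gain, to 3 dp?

Convert to gains: g_pf = 0.184/3.34 = 0.05509; g_cld = -0.335/3.34 = -0.1003.
Total gain g = -0.04521.

-0.045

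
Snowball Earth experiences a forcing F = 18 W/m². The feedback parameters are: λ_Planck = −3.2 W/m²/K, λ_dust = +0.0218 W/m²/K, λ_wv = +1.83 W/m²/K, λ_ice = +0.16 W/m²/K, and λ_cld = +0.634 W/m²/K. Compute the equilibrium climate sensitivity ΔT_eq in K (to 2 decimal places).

Net feedback parameter λ = (−3.2) + (+0.0218) + (+1.83) + (+0.16) + (+0.634) = -0.5542 W/m²/K.
ΔT = −F/λ = −18/(-0.5542) = 32.48 K.

32.48 K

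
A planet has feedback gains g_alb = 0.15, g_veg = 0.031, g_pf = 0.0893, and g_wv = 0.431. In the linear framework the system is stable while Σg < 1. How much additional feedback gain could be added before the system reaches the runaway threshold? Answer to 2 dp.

0.30

Current total gain = 0.15 + 0.031 + 0.0893 + 0.431 = 0.7013.
Margin to runaway = 1 − 0.7013 = 0.30.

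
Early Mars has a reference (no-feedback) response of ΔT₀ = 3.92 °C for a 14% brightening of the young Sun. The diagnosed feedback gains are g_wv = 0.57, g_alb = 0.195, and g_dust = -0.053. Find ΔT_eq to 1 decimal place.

13.6 °C

Total gain g = 0.57 + 0.195 − 0.053 = 0.712.
Amplification A = 1/(1 − 0.712) = 3.472.
ΔT = 3.92 × 3.472 = 13.6 °C.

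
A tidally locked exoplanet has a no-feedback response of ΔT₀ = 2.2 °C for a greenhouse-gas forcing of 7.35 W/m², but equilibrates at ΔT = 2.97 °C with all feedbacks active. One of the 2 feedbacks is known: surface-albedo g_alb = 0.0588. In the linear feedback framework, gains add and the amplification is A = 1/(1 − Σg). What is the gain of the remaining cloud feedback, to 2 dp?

0.20

Amplification A = ΔT/ΔT₀ = 2.97/2.2 = 1.35.
Total gain g = 1 − 1/A = 1 − 1/1.35 = 0.2593.
The known gain is 0.0588.
g_cld = 0.2593 − 0.0588 = 0.20.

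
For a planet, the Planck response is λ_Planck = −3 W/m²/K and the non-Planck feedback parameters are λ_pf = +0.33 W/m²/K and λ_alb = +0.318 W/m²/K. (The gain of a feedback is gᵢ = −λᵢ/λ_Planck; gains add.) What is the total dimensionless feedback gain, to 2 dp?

Convert to gains: g_pf = 0.33/3 = 0.11; g_alb = 0.318/3 = 0.106.
Total gain g = 0.216.

0.22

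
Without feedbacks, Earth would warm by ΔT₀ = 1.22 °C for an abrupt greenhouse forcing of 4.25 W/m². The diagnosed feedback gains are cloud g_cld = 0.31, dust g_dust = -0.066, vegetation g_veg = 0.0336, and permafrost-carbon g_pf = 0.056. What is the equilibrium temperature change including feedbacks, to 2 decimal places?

1.83 °C

Total gain g = 0.31 − 0.066 + 0.0336 + 0.056 = 0.3336.
Amplification A = 1/(1 − 0.3336) = 1.501.
ΔT = 1.22 × 1.501 = 1.83 °C.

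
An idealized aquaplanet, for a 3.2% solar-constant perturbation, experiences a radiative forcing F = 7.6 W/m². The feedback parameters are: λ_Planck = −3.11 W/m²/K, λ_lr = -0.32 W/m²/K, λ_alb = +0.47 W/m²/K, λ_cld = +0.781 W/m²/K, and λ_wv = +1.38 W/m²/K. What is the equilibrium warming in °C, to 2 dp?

Net feedback parameter λ = (−3.11) + (-0.32) + (+0.47) + (+0.781) + (+1.38) = -0.799 W/m²/K.
ΔT = −F/λ = −7.6/(-0.799) = 9.51 °C.

9.51 °C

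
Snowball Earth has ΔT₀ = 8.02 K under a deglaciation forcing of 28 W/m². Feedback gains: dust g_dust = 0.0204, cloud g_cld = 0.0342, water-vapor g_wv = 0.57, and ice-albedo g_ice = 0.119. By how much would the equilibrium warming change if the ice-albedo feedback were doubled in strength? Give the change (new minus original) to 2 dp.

27.09 K

Original: g = 0.7436, ΔT = 8.02/(1−0.7436) = 31.2793 K.
With doubled ice-albedo: g' = 0.8626, ΔT' = 8.02/(1−0.8626) = 58.3697 K.
Change = 58.3697 − 31.2793 = 27.09 K.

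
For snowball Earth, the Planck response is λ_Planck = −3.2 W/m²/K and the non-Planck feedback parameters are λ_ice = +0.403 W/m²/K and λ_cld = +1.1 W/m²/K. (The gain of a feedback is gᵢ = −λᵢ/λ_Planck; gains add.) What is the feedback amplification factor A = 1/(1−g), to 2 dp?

1.89

Convert to gains: g_ice = 0.403/3.2 = 0.1259; g_cld = 1.1/3.2 = 0.3438.
Total gain g = 0.4697.
A = 1/(1 − 0.4697) = 1.89.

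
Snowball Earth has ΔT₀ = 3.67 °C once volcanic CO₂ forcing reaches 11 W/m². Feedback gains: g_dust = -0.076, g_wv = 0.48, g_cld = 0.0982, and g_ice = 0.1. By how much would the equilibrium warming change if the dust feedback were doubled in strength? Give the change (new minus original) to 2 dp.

Original: g = 0.6022, ΔT = 3.67/(1−0.6022) = 9.2257 °C.
With doubled dust: g' = 0.5262, ΔT' = 3.67/(1−0.5262) = 7.7459 °C.
Change = 7.7459 − 9.2257 = -1.48 °C.

-1.48 °C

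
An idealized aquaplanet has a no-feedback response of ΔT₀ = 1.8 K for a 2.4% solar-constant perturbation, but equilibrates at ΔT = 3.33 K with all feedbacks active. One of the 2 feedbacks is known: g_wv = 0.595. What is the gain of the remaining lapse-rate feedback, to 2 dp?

-0.14

Amplification A = ΔT/ΔT₀ = 3.33/1.8 = 1.85.
Total gain g = 1 − 1/A = 1 − 1/1.85 = 0.4595.
The known gain is 0.595.
g_lr = 0.4595 − 0.595 = -0.14.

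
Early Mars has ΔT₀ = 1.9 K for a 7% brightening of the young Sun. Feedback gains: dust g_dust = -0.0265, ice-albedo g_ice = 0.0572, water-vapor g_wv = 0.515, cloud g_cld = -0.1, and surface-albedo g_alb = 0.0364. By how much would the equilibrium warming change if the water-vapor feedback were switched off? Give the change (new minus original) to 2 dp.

-1.83 K

Original: g = 0.4821, ΔT = 1.9/(1−0.4821) = 3.6687 K.
Without water-vapor: g' = -0.0329, ΔT' = 1.9/(1+0.0329) = 1.8395 K.
Change = 1.8395 − 3.6687 = -1.83 K.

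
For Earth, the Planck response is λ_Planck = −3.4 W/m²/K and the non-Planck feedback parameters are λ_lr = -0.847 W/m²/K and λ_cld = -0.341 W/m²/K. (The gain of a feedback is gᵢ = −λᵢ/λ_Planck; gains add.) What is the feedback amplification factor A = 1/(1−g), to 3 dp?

Convert to gains: g_lr = -0.847/3.4 = -0.2491; g_cld = -0.341/3.4 = -0.1003.
Total gain g = -0.3494.
A = 1/(1 + 0.3494) = 0.741.

0.741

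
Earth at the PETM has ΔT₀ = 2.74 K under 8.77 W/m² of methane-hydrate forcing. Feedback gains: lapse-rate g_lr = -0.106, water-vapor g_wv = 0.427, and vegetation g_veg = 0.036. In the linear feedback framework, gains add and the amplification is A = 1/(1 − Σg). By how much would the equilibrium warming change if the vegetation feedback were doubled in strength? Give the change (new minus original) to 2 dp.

0.25 K

Original: g = 0.357, ΔT = 2.74/(1−0.357) = 4.2613 K.
With doubled vegetation: g' = 0.393, ΔT' = 2.74/(1−0.393) = 4.5140 K.
Change = 4.5140 − 4.2613 = 0.25 K.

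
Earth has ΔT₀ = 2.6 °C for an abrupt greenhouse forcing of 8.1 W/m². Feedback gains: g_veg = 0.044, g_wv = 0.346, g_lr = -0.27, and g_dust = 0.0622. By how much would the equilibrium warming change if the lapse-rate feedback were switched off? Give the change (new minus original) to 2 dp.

1.57 °C

Original: g = 0.1822, ΔT = 2.6/(1−0.1822) = 3.1793 °C.
Without lapse-rate: g' = 0.4522, ΔT' = 2.6/(1−0.4522) = 4.7463 °C.
Change = 4.7463 − 3.1793 = 1.57 °C.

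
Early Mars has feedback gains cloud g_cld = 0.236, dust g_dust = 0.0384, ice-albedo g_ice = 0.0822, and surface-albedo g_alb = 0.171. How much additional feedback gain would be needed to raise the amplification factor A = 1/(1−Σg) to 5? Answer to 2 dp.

Current total gain = 0.5276.
Target gain for A = 5: g* = 1 − 1/5 = 0.8.
Additional gain needed = 0.8 − 0.5276 = 0.27.

0.27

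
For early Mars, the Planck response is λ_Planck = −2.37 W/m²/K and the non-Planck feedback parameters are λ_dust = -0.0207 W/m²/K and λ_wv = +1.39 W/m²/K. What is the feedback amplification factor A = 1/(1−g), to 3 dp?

2.368

Convert to gains: g_dust = -0.0207/2.37 = -0.008734; g_wv = 1.39/2.37 = 0.5865.
Total gain g = 0.577766.
A = 1/(1 − 0.577766) = 2.368.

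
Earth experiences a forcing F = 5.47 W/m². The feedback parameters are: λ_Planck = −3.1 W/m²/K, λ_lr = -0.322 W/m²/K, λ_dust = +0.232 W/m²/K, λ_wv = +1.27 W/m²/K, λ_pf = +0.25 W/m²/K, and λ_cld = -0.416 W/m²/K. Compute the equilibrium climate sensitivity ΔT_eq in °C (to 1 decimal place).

2.6 °C

Net feedback parameter λ = (−3.1) + (-0.322) + (+0.232) + (+1.27) + (+0.25) + (-0.416) = -2.086 W/m²/K.
ΔT = −F/λ = −5.47/(-2.086) = 2.6 °C.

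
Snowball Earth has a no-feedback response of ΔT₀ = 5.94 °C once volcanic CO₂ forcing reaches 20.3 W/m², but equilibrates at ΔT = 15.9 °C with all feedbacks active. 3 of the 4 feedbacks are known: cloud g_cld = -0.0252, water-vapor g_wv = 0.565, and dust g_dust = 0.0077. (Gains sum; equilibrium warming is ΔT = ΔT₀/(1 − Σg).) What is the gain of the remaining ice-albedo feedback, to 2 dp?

0.08

Amplification A = ΔT/ΔT₀ = 15.9/5.94 = 2.677.
Total gain g = 1 − 1/A = 1 − 1/2.677 = 0.6264.
Known gains sum to -0.0252 + 0.565 + 0.0077 = 0.5475.
g_ice = 0.6264 − 0.5475 = 0.08.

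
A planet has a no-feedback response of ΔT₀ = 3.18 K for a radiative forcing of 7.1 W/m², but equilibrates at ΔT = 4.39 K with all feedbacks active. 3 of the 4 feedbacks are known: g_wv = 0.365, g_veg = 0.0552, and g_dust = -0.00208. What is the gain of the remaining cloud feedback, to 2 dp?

-0.14

Amplification A = ΔT/ΔT₀ = 4.39/3.18 = 1.381.
Total gain g = 1 − 1/A = 1 − 1/1.381 = 0.2759.
Known gains sum to 0.365 + 0.0552 − 0.00208 = 0.41812.
g_cld = 0.2759 − 0.41812 = -0.14.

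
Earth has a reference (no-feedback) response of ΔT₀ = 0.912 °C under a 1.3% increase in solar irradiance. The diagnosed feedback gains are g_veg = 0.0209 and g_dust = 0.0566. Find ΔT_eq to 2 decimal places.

Total gain g = 0.0209 + 0.0566 = 0.0775.
Amplification A = 1/(1 − 0.0775) = 1.084.
ΔT = 0.912 × 1.084 = 0.99 °C.

0.99 °C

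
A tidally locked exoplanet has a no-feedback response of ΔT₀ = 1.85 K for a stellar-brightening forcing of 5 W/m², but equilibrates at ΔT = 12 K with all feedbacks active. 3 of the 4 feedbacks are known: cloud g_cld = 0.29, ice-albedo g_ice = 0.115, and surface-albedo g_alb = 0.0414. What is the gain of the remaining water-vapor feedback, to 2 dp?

Amplification A = ΔT/ΔT₀ = 12/1.85 = 6.486.
Total gain g = 1 − 1/A = 1 − 1/6.486 = 0.8458.
Known gains sum to 0.29 + 0.115 + 0.0414 = 0.4464.
g_wv = 0.8458 − 0.4464 = 0.40.

0.40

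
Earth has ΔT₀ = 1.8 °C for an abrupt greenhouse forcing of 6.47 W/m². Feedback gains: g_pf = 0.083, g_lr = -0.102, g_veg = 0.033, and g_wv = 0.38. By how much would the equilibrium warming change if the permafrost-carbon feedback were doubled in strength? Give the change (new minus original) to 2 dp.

0.47 °C

Original: g = 0.394, ΔT = 1.8/(1−0.394) = 2.9703 °C.
With doubled permafrost-carbon: g' = 0.477, ΔT' = 1.8/(1−0.477) = 3.4417 °C.
Change = 3.4417 − 2.9703 = 0.47 °C.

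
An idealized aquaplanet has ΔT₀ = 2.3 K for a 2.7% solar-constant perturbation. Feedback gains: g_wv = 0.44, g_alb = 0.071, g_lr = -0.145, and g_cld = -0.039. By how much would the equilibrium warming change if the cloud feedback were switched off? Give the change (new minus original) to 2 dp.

0.21 K

Original: g = 0.327, ΔT = 2.3/(1−0.327) = 3.4175 K.
Without cloud: g' = 0.366, ΔT' = 2.3/(1−0.366) = 3.6278 K.
Change = 3.6278 − 3.4175 = 0.21 K.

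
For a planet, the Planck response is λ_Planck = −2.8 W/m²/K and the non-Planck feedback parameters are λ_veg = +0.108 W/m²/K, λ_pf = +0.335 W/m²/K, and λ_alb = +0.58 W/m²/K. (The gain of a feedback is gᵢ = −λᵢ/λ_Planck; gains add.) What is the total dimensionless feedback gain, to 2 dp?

0.37

Convert to gains: g_veg = 0.108/2.8 = 0.03857; g_pf = 0.335/2.8 = 0.1196; g_alb = 0.58/2.8 = 0.2071.
Total gain g = 0.36527.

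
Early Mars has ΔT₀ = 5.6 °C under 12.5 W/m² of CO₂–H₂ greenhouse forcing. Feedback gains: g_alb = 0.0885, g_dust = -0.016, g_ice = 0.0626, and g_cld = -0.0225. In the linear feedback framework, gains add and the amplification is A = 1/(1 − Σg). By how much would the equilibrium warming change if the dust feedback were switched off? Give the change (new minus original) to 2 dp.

0.12 °C

Original: g = 0.1126, ΔT = 5.6/(1−0.1126) = 6.3106 °C.
Without dust: g' = 0.1286, ΔT' = 5.6/(1−0.1286) = 6.4264 °C.
Change = 6.4264 − 6.3106 = 0.12 °C.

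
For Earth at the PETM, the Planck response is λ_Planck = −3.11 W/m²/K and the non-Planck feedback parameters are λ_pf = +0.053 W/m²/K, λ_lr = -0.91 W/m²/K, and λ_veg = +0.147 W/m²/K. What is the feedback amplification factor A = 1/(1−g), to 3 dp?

0.814

Convert to gains: g_pf = 0.053/3.11 = 0.01704; g_lr = -0.91/3.11 = -0.2926; g_veg = 0.147/3.11 = 0.04727.
Total gain g = -0.22829.
A = 1/(1 + 0.22829) = 0.814.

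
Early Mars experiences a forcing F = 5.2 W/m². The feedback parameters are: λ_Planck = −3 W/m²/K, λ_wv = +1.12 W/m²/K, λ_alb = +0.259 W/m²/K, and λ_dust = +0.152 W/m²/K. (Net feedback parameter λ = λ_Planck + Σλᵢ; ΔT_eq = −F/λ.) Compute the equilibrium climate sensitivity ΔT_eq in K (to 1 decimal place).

Net feedback parameter λ = (−3) + (+1.12) + (+0.259) + (+0.152) = -1.469 W/m²/K.
ΔT = −F/λ = −5.2/(-1.469) = 3.5 K.

3.5 K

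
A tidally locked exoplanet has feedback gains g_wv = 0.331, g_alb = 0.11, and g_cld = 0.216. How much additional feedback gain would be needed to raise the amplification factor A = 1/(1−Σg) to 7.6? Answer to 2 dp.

Current total gain = 0.657.
Target gain for A = 7.6: g* = 1 − 1/7.6 = 0.8684.
Additional gain needed = 0.8684 − 0.657 = 0.21.

0.21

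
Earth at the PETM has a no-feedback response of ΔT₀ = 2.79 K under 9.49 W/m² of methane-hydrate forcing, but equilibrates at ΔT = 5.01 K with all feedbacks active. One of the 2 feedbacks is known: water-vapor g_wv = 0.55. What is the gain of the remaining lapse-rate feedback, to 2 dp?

-0.11

Amplification A = ΔT/ΔT₀ = 5.01/2.79 = 1.796.
Total gain g = 1 − 1/A = 1 − 1/1.796 = 0.4432.
The known gain is 0.55.
g_lr = 0.4432 − 0.55 = -0.11.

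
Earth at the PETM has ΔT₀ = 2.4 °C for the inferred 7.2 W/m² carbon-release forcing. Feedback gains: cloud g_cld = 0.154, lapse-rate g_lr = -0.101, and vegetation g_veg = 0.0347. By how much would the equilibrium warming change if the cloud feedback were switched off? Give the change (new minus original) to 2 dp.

Original: g = 0.0877, ΔT = 2.4/(1−0.0877) = 2.6307 °C.
Without cloud: g' = -0.0663, ΔT' = 2.4/(1+0.0663) = 2.2508 °C.
Change = 2.2508 − 2.6307 = -0.38 °C.

-0.38 °C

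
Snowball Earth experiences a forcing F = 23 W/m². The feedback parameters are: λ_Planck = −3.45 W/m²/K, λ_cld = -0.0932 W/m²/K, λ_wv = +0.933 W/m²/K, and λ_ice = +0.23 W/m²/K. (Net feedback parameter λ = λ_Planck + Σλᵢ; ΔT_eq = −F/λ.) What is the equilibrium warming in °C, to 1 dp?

Net feedback parameter λ = (−3.45) + (-0.0932) + (+0.933) + (+0.23) = -2.3802 W/m²/K.
ΔT = −F/λ = −23/(-2.3802) = 9.7 °C.

9.7 °C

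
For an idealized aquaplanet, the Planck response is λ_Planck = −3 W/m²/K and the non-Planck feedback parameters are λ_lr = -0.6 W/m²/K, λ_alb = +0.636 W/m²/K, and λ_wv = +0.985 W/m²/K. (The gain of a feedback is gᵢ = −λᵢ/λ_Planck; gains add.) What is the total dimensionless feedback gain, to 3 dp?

Convert to gains: g_lr = -0.6/3 = -0.2; g_alb = 0.636/3 = 0.212; g_wv = 0.985/3 = 0.3283.
Total gain g = 0.3403.

0.340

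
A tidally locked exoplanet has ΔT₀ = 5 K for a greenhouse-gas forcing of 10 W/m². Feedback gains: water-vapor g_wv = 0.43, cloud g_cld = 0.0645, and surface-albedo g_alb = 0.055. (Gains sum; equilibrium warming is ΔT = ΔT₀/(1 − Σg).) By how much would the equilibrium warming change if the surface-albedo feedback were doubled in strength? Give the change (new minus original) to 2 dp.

1.54 K

Original: g = 0.5495, ΔT = 5/(1−0.5495) = 11.0988 K.
With doubled surface-albedo: g' = 0.6045, ΔT' = 5/(1−0.6045) = 12.6422 K.
Change = 12.6422 − 11.0988 = 1.54 K.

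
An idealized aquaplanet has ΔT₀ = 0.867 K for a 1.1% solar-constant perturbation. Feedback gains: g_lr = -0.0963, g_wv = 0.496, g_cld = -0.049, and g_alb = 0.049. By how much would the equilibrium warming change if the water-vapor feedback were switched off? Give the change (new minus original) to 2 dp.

-0.65 K

Original: g = 0.3997, ΔT = 0.867/(1−0.3997) = 1.4443 K.
Without water-vapor: g' = -0.0963, ΔT' = 0.867/(1+0.0963) = 0.7908 K.
Change = 0.7908 − 1.4443 = -0.65 K.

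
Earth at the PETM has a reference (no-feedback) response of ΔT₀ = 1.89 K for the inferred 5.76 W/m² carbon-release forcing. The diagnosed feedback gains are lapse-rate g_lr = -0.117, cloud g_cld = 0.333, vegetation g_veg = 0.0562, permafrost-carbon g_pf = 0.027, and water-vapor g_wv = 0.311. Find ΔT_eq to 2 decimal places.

4.85 K

Total gain g = -0.117 + 0.333 + 0.0562 + 0.027 + 0.311 = 0.6102.
Amplification A = 1/(1 − 0.6102) = 2.565.
ΔT = 1.89 × 2.565 = 4.85 K.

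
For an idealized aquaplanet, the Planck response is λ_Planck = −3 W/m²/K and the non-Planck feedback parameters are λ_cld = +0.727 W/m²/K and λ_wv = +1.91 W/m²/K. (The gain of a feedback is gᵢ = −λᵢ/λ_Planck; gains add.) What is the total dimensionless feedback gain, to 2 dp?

0.88

Convert to gains: g_cld = 0.727/3 = 0.2423; g_wv = 1.91/3 = 0.6367.
Total gain g = 0.879.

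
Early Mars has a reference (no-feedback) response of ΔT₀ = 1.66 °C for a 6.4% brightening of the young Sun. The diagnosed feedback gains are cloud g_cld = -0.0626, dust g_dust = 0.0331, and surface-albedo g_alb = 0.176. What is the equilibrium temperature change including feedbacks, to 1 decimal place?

Total gain g = -0.0626 + 0.0331 + 0.176 = 0.1465.
Amplification A = 1/(1 − 0.1465) = 1.172.
ΔT = 1.66 × 1.172 = 1.9 °C.

1.9 °C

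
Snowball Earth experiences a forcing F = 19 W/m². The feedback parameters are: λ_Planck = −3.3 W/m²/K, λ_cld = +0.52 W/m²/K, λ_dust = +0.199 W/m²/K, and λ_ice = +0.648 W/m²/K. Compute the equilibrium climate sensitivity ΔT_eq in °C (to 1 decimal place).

Net feedback parameter λ = (−3.3) + (+0.52) + (+0.199) + (+0.648) = -1.933 W/m²/K.
ΔT = −F/λ = −19/(-1.933) = 9.8 °C.

9.8 °C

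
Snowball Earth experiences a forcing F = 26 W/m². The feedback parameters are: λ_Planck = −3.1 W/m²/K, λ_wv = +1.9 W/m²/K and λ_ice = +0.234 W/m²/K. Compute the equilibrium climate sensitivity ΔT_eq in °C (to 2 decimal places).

26.92 °C

Net feedback parameter λ = (−3.1) + (+1.9) + (+0.234) = -0.966 W/m²/K.
ΔT = −F/λ = −26/(-0.966) = 26.92 °C.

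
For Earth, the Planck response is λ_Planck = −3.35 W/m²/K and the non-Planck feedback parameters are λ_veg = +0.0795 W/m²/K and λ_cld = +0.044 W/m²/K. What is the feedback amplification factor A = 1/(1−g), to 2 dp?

1.04

Convert to gains: g_veg = 0.0795/3.35 = 0.02373; g_cld = 0.044/3.35 = 0.01313.
Total gain g = 0.03686.
A = 1/(1 − 0.03686) = 1.04.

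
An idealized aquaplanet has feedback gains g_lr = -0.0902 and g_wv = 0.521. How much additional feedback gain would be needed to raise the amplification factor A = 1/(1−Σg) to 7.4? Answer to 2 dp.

0.43

Current total gain = 0.4308.
Target gain for A = 7.4: g* = 1 − 1/7.4 = 0.8649.
Additional gain needed = 0.8649 − 0.4308 = 0.43.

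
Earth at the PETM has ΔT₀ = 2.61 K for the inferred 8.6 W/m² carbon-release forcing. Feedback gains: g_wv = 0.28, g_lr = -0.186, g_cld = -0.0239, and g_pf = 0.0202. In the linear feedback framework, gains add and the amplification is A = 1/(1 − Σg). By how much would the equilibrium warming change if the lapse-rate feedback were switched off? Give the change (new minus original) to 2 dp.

Original: g = 0.0903, ΔT = 2.61/(1−0.0903) = 2.8691 K.
Without lapse-rate: g' = 0.2763, ΔT' = 2.61/(1−0.2763) = 3.6065 K.
Change = 3.6065 − 2.8691 = 0.74 K.

0.74 K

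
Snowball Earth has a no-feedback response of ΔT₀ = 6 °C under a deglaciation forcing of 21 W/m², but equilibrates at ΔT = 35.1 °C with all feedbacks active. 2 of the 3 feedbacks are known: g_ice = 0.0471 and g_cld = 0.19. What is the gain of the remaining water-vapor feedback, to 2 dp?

Amplification A = ΔT/ΔT₀ = 35.1/6 = 5.85.
Total gain g = 1 − 1/A = 1 − 1/5.85 = 0.8291.
Known gains sum to 0.0471 + 0.19 = 0.2371.
g_wv = 0.8291 − 0.2371 = 0.59.

0.59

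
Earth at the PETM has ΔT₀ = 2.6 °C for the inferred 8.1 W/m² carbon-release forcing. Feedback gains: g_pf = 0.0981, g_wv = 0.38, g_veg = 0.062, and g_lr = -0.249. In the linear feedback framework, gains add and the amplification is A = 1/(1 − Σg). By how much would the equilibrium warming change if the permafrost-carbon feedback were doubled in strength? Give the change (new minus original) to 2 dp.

Original: g = 0.2911, ΔT = 2.6/(1−0.2911) = 3.6677 °C.
With doubled permafrost-carbon: g' = 0.3892, ΔT' = 2.6/(1−0.3892) = 4.2567 °C.
Change = 4.2567 − 3.6677 = 0.59 °C.

0.59 °C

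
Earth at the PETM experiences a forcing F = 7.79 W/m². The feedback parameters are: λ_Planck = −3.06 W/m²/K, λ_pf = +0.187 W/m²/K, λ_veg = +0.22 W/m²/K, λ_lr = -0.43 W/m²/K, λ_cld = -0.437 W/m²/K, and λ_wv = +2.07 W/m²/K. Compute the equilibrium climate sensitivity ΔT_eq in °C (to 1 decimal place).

5.4 °C

Net feedback parameter λ = (−3.06) + (+0.187) + (+0.22) + (-0.43) + (-0.437) + (+2.07) = -1.45 W/m²/K.
ΔT = −F/λ = −7.79/(-1.45) = 5.4 °C.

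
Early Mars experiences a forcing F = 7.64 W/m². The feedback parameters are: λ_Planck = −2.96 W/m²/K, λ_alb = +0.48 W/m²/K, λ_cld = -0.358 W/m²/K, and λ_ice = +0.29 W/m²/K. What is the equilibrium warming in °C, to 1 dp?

3.0 °C

Net feedback parameter λ = (−2.96) + (+0.48) + (-0.358) + (+0.29) = -2.548 W/m²/K.
ΔT = −F/λ = −7.64/(-2.548) = 3.0 °C.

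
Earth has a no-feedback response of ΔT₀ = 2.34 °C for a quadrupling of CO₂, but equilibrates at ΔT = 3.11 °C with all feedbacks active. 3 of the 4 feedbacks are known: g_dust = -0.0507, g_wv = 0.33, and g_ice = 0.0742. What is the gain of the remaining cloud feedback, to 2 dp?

-0.11

Amplification A = ΔT/ΔT₀ = 3.11/2.34 = 1.329.
Total gain g = 1 − 1/A = 1 − 1/1.329 = 0.2476.
Known gains sum to -0.0507 + 0.33 + 0.0742 = 0.3535.
g_cld = 0.2476 − 0.3535 = -0.11.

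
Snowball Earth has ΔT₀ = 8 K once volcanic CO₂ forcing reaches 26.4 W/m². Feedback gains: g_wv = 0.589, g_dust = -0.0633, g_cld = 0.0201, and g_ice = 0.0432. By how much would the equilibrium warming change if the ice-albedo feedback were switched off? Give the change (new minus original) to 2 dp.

Original: g = 0.589, ΔT = 8/(1−0.589) = 19.4647 K.
Without ice-albedo: g' = 0.5458, ΔT' = 8/(1−0.5458) = 17.6134 K.
Change = 17.6134 − 19.4647 = -1.85 K.

-1.85 K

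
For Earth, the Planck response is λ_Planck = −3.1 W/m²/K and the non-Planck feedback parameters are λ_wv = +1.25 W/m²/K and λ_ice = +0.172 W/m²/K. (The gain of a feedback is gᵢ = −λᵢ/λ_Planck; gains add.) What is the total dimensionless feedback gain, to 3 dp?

0.459

Convert to gains: g_wv = 1.25/3.1 = 0.4032; g_ice = 0.172/3.1 = 0.05548.
Total gain g = 0.45868.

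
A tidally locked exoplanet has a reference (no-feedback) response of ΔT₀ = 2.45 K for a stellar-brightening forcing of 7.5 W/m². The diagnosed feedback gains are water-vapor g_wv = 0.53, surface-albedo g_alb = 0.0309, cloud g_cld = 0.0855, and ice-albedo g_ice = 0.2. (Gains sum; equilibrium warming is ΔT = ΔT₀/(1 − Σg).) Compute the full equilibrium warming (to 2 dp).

15.95 K

Total gain g = 0.53 + 0.0309 + 0.0855 + 0.2 = 0.8464.
Amplification A = 1/(1 − 0.8464) = 6.51.
ΔT = 2.45 × 6.51 = 15.95 K.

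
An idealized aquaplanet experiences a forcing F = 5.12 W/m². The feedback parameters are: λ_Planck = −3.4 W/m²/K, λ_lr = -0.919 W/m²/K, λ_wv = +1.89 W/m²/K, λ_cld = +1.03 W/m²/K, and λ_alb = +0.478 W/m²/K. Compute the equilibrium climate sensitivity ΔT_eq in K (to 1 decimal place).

5.6 K

Net feedback parameter λ = (−3.4) + (-0.919) + (+1.89) + (+1.03) + (+0.478) = -0.921 W/m²/K.
ΔT = −F/λ = −5.12/(-0.921) = 5.6 K.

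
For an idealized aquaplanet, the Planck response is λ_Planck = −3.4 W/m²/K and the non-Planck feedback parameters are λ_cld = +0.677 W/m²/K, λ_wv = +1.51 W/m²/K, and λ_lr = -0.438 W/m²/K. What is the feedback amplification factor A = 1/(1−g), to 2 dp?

2.06

Convert to gains: g_cld = 0.677/3.4 = 0.1991; g_wv = 1.51/3.4 = 0.4441; g_lr = -0.438/3.4 = -0.1288.
Total gain g = 0.5144.
A = 1/(1 − 0.5144) = 2.06.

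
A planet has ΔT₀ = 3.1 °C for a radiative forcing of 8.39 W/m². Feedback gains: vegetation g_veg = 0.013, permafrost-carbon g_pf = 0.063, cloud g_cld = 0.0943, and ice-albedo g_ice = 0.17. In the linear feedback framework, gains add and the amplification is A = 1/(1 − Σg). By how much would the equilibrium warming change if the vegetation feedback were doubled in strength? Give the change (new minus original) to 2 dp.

0.09 °C

Original: g = 0.3403, ΔT = 3.1/(1−0.3403) = 4.6991 °C.
With doubled vegetation: g' = 0.3533, ΔT' = 3.1/(1−0.3533) = 4.7936 °C.
Change = 4.7936 − 4.6991 = 0.09 °C.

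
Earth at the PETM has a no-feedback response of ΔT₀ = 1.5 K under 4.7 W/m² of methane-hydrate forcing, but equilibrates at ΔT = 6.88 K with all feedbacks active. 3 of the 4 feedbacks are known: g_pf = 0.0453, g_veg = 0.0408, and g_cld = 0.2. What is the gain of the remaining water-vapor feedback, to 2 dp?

0.50

Amplification A = ΔT/ΔT₀ = 6.88/1.5 = 4.587.
Total gain g = 1 − 1/A = 1 − 1/4.587 = 0.782.
Known gains sum to 0.0453 + 0.0408 + 0.2 = 0.2861.
g_wv = 0.782 − 0.2861 = 0.50.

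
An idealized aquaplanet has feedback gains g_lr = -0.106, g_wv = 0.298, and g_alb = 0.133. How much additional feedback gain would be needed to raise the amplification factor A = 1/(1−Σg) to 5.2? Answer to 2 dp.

0.48

Current total gain = 0.325.
Target gain for A = 5.2: g* = 1 − 1/5.2 = 0.8077.
Additional gain needed = 0.8077 − 0.325 = 0.48.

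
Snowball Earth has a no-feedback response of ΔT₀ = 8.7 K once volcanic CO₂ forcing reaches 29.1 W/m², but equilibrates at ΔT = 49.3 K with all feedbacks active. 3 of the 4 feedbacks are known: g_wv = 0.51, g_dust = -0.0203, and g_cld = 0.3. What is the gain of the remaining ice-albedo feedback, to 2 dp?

Amplification A = ΔT/ΔT₀ = 49.3/8.7 = 5.667.
Total gain g = 1 − 1/A = 1 − 1/5.667 = 0.8235.
Known gains sum to 0.51 − 0.0203 + 0.3 = 0.7897.
g_ice = 0.8235 − 0.7897 = 0.03.

0.03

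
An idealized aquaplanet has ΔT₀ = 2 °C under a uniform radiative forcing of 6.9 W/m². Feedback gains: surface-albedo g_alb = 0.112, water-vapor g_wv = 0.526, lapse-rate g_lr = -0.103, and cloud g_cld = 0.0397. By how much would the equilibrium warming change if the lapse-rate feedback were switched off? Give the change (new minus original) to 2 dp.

Original: g = 0.5747, ΔT = 2/(1−0.5747) = 4.7026 °C.
Without lapse-rate: g' = 0.6777, ΔT' = 2/(1−0.6777) = 6.2054 °C.
Change = 6.2054 − 4.7026 = 1.50 °C.

1.50 °C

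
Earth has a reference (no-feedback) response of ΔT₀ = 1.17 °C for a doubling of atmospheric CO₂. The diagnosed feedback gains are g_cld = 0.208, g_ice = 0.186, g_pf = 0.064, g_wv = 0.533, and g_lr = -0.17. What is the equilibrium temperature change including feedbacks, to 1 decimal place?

Total gain g = 0.208 + 0.186 + 0.064 + 0.533 − 0.17 = 0.821.
Amplification A = 1/(1 − 0.821) = 5.587.
ΔT = 1.17 × 5.587 = 6.5 °C.

6.5 °C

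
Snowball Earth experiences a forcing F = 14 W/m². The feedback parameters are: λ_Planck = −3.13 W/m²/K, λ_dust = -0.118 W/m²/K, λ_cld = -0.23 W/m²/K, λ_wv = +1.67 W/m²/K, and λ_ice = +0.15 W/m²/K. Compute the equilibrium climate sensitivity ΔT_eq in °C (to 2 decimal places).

8.44 °C

Net feedback parameter λ = (−3.13) + (-0.118) + (-0.23) + (+1.67) + (+0.15) = -1.658 W/m²/K.
ΔT = −F/λ = −14/(-1.658) = 8.44 °C.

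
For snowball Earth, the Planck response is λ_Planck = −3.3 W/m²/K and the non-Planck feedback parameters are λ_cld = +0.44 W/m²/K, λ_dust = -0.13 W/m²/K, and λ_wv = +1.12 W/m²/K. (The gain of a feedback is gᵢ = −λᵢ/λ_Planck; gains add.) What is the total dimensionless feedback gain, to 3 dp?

0.433

Convert to gains: g_cld = 0.44/3.3 = 0.1333; g_dust = -0.13/3.3 = -0.03939; g_wv = 1.12/3.3 = 0.3394.
Total gain g = 0.43331.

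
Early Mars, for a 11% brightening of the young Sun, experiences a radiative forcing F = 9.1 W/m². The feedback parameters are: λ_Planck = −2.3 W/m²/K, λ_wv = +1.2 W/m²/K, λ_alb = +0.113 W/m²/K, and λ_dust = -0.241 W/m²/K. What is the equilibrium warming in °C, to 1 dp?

7.4 °C

Net feedback parameter λ = (−2.3) + (+1.2) + (+0.113) + (-0.241) = -1.228 W/m²/K.
ΔT = −F/λ = −9.1/(-1.228) = 7.4 °C.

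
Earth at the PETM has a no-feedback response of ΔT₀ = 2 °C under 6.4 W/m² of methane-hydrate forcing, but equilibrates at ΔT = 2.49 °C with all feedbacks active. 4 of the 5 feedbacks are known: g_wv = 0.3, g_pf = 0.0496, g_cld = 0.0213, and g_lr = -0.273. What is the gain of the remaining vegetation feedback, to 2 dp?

Amplification A = ΔT/ΔT₀ = 2.49/2 = 1.245.
Total gain g = 1 − 1/A = 1 − 1/1.245 = 0.1968.
Known gains sum to 0.3 + 0.0496 + 0.0213 − 0.273 = 0.0979.
g_veg = 0.1968 − 0.0979 = 0.10.

0.10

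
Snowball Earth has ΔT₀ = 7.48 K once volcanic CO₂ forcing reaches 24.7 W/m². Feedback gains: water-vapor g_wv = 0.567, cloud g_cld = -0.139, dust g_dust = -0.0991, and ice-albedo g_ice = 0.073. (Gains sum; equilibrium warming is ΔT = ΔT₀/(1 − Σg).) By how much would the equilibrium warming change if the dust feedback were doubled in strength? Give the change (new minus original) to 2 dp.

-1.78 K

Original: g = 0.4019, ΔT = 7.48/(1−0.4019) = 12.5063 K.
With doubled dust: g' = 0.3028, ΔT' = 7.48/(1−0.3028) = 10.7286 K.
Change = 10.7286 − 12.5063 = -1.78 K.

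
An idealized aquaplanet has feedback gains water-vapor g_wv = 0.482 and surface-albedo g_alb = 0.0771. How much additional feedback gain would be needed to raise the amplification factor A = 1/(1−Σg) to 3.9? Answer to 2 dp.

Current total gain = 0.5591.
Target gain for A = 3.9: g* = 1 − 1/3.9 = 0.7436.
Additional gain needed = 0.7436 − 0.5591 = 0.18.

0.18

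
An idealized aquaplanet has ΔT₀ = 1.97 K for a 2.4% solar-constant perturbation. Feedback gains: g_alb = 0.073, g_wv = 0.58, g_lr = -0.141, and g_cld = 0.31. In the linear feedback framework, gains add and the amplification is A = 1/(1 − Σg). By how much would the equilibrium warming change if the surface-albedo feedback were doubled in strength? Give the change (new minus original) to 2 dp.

Original: g = 0.822, ΔT = 1.97/(1−0.822) = 11.0674 K.
With doubled surface-albedo: g' = 0.895, ΔT' = 1.97/(1−0.895) = 18.7619 K.
Change = 18.7619 − 11.0674 = 7.69 K.

7.69 K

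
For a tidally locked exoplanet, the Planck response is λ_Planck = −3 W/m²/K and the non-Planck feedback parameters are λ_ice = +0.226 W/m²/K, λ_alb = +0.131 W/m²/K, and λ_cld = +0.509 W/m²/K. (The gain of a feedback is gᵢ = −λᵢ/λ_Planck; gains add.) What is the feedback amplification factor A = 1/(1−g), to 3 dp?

Convert to gains: g_ice = 0.226/3 = 0.07533; g_alb = 0.131/3 = 0.04367; g_cld = 0.509/3 = 0.1697.
Total gain g = 0.2887.
A = 1/(1 − 0.2887) = 1.406.

1.406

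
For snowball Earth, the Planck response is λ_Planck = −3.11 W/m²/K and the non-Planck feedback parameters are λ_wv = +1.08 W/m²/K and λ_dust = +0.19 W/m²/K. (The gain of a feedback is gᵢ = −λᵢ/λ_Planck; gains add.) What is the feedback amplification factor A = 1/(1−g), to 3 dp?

Convert to gains: g_wv = 1.08/3.11 = 0.3473; g_dust = 0.19/3.11 = 0.06109.
Total gain g = 0.40839.
A = 1/(1 − 0.40839) = 1.690.

1.690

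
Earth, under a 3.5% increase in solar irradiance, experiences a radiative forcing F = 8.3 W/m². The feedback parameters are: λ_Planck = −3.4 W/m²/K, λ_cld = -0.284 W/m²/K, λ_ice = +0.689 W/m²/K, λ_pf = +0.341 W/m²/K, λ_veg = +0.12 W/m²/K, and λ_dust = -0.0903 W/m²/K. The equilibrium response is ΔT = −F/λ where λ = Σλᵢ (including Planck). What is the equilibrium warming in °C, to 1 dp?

Net feedback parameter λ = (−3.4) + (-0.284) + (+0.689) + (+0.341) + (+0.12) + (-0.0903) = -2.6243 W/m²/K.
ΔT = −F/λ = −8.3/(-2.6243) = 3.2 °C.

3.2 °C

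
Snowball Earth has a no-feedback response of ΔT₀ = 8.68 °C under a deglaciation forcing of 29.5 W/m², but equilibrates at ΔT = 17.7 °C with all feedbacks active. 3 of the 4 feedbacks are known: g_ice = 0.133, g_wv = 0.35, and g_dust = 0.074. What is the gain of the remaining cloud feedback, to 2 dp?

-0.05

Amplification A = ΔT/ΔT₀ = 17.7/8.68 = 2.039.
Total gain g = 1 − 1/A = 1 − 1/2.039 = 0.5096.
Known gains sum to 0.133 + 0.35 + 0.074 = 0.557.
g_cld = 0.5096 − 0.557 = -0.05.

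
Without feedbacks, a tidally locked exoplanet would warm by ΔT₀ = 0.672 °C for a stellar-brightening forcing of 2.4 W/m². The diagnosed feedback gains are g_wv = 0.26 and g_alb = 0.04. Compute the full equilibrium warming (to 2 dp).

0.96 °C

Total gain g = 0.26 + 0.04 = 0.3.
Amplification A = 1/(1 − 0.3) = 1.429.
ΔT = 0.672 × 1.429 = 0.96 °C.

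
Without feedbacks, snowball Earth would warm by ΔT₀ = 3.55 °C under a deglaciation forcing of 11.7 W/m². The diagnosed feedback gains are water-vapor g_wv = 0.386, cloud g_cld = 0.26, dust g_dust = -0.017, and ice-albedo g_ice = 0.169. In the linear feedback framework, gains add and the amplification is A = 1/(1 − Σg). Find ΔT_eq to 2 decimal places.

17.57 °C

Total gain g = 0.386 + 0.26 − 0.017 + 0.169 = 0.798.
Amplification A = 1/(1 − 0.798) = 4.95.
ΔT = 3.55 × 4.95 = 17.57 °C.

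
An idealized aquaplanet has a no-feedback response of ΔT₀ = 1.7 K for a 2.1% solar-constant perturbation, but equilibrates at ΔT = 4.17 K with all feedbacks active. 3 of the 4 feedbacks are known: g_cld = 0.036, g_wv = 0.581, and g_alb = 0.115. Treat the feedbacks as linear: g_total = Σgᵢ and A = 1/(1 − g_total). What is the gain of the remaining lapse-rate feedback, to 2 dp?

-0.14

Amplification A = ΔT/ΔT₀ = 4.17/1.7 = 2.453.
Total gain g = 1 − 1/A = 1 − 1/2.453 = 0.5923.
Known gains sum to 0.036 + 0.581 + 0.115 = 0.732.
g_lr = 0.5923 − 0.732 = -0.14.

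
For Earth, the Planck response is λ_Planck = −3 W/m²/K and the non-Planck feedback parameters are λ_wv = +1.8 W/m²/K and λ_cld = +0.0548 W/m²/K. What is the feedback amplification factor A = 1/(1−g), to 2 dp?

2.62

Convert to gains: g_wv = 1.8/3 = 0.6; g_cld = 0.0548/3 = 0.01827.
Total gain g = 0.61827.
A = 1/(1 − 0.61827) = 2.62.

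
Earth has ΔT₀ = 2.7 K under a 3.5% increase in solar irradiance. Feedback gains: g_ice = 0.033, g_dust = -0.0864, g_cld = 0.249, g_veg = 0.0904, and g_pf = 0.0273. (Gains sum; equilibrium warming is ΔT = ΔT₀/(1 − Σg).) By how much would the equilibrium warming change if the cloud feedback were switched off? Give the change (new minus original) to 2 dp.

-1.05 K

Original: g = 0.3133, ΔT = 2.7/(1−0.3133) = 3.9318 K.
Without cloud: g' = 0.0643, ΔT' = 2.7/(1−0.0643) = 2.8855 K.
Change = 2.8855 − 3.9318 = -1.05 K.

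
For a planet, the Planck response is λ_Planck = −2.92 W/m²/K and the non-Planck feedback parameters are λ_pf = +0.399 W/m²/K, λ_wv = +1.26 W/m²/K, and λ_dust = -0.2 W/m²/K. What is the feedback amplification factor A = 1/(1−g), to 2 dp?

Convert to gains: g_pf = 0.399/2.92 = 0.1366; g_wv = 1.26/2.92 = 0.4315; g_dust = -0.2/2.92 = -0.06849.
Total gain g = 0.49961.
A = 1/(1 − 0.49961) = 2.00.

2.00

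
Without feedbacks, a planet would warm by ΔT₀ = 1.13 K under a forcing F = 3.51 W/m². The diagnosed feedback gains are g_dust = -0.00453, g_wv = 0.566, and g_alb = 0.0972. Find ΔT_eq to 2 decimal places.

3.31 K

Total gain g = -0.00453 + 0.566 + 0.0972 = 0.65867.
Amplification A = 1/(1 − 0.65867) = 2.93.
ΔT = 1.13 × 2.93 = 3.31 K.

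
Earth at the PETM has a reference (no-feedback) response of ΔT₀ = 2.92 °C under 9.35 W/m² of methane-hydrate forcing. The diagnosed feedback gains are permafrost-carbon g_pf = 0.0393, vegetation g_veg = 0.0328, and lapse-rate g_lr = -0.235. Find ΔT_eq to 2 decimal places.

2.51 °C

Total gain g = 0.0393 + 0.0328 − 0.235 = -0.1629.
Amplification A = 1/(1 + 0.1629) = 0.8599.
ΔT = 2.92 × 0.8599 = 2.51 °C.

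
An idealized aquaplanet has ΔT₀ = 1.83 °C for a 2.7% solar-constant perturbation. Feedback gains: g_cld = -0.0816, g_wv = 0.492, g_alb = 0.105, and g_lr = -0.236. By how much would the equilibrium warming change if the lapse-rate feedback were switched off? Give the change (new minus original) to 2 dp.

Original: g = 0.2794, ΔT = 1.83/(1−0.2794) = 2.5396 °C.
Without lapse-rate: g' = 0.5154, ΔT' = 1.83/(1−0.5154) = 3.7763 °C.
Change = 3.7763 − 2.5396 = 1.24 °C.

1.24 °C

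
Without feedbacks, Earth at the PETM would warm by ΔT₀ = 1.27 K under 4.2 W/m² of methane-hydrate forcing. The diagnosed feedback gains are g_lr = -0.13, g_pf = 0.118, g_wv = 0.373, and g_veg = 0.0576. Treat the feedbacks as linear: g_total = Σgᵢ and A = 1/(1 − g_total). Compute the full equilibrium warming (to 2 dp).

2.18 K

Total gain g = -0.13 + 0.118 + 0.373 + 0.0576 = 0.4186.
Amplification A = 1/(1 − 0.4186) = 1.72.
ΔT = 1.27 × 1.72 = 2.18 K.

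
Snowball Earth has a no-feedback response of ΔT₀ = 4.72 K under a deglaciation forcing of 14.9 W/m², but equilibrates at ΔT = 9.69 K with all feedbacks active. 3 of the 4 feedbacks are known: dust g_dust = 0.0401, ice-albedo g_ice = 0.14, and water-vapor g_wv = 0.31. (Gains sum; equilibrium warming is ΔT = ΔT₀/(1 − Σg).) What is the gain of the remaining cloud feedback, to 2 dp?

Amplification A = ΔT/ΔT₀ = 9.69/4.72 = 2.053.
Total gain g = 1 − 1/A = 1 − 1/2.053 = 0.5129.
Known gains sum to 0.0401 + 0.14 + 0.31 = 0.4901.
g_cld = 0.5129 − 0.4901 = 0.02.

0.02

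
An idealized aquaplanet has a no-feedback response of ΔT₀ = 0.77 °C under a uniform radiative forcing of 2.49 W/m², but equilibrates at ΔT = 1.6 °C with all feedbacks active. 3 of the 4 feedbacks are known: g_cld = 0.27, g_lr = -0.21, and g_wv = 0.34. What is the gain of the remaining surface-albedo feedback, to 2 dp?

0.12

Amplification A = ΔT/ΔT₀ = 1.6/0.77 = 2.078.
Total gain g = 1 − 1/A = 1 − 1/2.078 = 0.5188.
Known gains sum to 0.27 − 0.21 + 0.34 = 0.4.
g_alb = 0.5188 − 0.4 = 0.12.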